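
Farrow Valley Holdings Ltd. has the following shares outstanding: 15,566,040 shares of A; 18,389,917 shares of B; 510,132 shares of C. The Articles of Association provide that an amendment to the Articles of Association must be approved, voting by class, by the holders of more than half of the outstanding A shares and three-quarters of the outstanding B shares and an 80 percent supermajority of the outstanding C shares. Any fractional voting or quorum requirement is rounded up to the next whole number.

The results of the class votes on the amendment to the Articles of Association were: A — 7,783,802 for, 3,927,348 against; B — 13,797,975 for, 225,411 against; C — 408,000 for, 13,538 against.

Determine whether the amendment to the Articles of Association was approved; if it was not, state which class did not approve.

A: a majority of 15566040 is 7783021; 7,783,021 required, 7,783,802 in favor — approved.
B: 3/4 of 18389917 = 13792437.75, rounded up to 13792438; 13,792,438 required, 13,797,975 in favor — approved.
C: 4/5 of 510132 = 408105.60, rounded up to 408106; 408,106 required, 408,000 in favor — not approved.

Not approved — the C shares did not give the required vote.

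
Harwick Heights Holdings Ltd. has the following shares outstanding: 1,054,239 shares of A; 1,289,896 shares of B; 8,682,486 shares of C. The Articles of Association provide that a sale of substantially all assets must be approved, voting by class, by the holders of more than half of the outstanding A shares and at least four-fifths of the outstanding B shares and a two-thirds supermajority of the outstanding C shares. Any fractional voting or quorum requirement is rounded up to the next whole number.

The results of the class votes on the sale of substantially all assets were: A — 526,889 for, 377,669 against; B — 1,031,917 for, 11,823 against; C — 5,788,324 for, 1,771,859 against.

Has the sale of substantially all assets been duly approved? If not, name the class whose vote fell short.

Not approved — the A shares did not give the required vote.

A: a majority of 1054239 is 527120; 527,120 required, 526,889 in favor — not approved.
B: 4/5 of 1289896 = 1031916.80, rounded up to 1031917; 1,031,917 required, 1,031,917 in favor — approved.
C: 2/3 of 8682486 = 5788324; 5,788,324 required, 5,788,324 in favor — approved.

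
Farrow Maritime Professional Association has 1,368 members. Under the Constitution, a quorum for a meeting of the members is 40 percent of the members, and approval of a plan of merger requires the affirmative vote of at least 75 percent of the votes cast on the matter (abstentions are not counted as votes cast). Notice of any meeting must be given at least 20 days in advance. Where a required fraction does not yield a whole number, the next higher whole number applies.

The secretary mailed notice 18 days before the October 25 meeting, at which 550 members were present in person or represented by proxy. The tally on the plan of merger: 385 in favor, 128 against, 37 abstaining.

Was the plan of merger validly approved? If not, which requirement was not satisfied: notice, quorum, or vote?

Invalid — notice requirement not satisfied.

Notice: 18 days given; 20 required. Not satisfied.
Quorum: 40% of 1,368 = 547.20, rounded up to 548; 550 present. Satisfied.
Vote: requires three-fourths of the votes cast (550 − 37 abstaining = 513); 3/4 of 513 = 384.75, rounded up to 385, so 385 needed; 385 in favor. Satisfied.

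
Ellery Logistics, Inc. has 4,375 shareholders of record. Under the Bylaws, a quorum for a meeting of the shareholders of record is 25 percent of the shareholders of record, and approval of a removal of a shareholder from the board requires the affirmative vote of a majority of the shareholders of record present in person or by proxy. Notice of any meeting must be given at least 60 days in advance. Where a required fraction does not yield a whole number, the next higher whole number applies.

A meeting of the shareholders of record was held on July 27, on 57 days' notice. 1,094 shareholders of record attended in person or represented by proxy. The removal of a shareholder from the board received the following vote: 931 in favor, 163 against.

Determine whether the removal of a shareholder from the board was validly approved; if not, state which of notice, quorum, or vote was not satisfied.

Notice: 57 days given; 60 required. Not satisfied.
Quorum: 25% of 4,375 = 1,093.75, rounded up to 1,094; 1,094 present. Satisfied.
Vote: requires a majority of those present (1,094); a majority of 1094 is 548, so 548 needed; 931 in favor. Satisfied.

Invalid — notice requirement not satisfied.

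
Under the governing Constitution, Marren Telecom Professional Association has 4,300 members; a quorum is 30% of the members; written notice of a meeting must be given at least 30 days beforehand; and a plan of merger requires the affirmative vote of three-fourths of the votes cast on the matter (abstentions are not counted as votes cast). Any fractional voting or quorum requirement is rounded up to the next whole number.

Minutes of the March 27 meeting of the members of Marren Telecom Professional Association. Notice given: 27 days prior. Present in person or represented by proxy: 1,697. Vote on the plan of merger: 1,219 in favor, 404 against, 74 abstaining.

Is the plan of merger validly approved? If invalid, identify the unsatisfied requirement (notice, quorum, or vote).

Notice: 27 days given; 30 required. Not satisfied.
Quorum: 30% of 4,300 = 1,290; 1,697 present. Satisfied.
Vote: requires three-fourths of the votes cast (1,697 − 74 abstaining = 1,623); 3/4 of 1623 = 1217.25, rounded up to 1218, so 1,218 needed; 1,219 in favor. Satisfied.

Invalid — notice requirement not satisfied.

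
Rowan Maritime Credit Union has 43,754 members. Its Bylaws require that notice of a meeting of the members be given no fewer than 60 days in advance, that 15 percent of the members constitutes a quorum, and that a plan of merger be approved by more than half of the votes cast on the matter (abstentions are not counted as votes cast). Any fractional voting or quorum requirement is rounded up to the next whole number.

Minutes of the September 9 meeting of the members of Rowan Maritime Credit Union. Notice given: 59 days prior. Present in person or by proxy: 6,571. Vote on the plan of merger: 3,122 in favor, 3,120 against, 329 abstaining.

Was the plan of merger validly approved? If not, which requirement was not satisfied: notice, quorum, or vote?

Notice: 59 days given; 60 required. Not satisfied.
Quorum: 15% of 43,754 = 6,563.10, rounded up to 6,564; 6,571 present. Satisfied.
Vote: requires a majority of the votes cast (6,571 − 329 abstaining = 6,242); a majority of 6242 is 3122, so 3,122 needed; 3,122 in favor. Satisfied.

Invalid — notice requirement not satisfied.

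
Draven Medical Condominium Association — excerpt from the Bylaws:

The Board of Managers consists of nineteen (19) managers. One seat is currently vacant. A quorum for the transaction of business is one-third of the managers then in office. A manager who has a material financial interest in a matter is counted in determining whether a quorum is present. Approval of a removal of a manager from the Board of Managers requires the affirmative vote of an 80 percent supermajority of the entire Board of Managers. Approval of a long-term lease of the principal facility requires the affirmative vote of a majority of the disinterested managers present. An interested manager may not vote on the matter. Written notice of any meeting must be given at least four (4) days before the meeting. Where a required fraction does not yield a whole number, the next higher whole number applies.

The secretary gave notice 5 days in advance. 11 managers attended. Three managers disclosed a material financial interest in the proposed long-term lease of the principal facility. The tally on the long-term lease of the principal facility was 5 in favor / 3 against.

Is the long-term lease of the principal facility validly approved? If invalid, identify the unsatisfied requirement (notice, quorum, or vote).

Notice: 5 days given; 4 required (5 ≥ 4). Satisfied.
Quorum: 11 present (interested managers count toward quorum); quorum is 6. Satisfied.
Vote: the long-term lease of the principal facility requires a majority of the disinterested managers present (11 − 3 = 8). A majority of 8 is 5, so 5 affirmative votes are needed; 5 voted in favor. Satisfied.

Valid — all requirements satisfied.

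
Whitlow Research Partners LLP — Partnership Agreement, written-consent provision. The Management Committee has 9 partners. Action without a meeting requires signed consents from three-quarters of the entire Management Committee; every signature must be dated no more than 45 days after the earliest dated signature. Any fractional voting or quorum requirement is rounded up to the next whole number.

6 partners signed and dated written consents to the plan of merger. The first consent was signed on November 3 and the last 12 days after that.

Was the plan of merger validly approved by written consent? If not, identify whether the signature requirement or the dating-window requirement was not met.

Signatures required: three-quarters of 9 — 3/4 of 9 = 6.75, rounded up to 7, so 7 needed; 6 signed. Insufficient.
Dating window: the latest signature is 12 days after the earliest; the limit is 45 days. Within the window.

Not effective — insufficient signatures.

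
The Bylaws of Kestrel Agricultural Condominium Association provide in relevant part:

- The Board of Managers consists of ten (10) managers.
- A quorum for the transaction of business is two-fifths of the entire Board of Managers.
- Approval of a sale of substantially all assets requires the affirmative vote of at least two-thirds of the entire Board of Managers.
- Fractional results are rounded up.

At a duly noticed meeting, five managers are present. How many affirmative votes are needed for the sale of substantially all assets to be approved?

The sale of substantially all assets requires two-thirds of the entire Board of Managers (10).
2/3 of 10 = 6.67, rounded up to 7.
(Only 5 can vote, so the sale of substantially all assets cannot pass at this meeting, but the required vote is still 7.)

7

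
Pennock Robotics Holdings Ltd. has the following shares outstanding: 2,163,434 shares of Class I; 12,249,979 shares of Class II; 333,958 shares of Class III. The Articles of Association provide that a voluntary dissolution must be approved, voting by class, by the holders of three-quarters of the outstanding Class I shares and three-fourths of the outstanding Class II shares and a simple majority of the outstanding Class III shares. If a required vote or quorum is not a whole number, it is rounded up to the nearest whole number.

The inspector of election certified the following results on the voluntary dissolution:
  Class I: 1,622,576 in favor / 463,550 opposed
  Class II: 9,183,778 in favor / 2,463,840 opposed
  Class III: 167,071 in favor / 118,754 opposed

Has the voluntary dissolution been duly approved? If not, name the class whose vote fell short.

Not approved — the Class II shares did not give the required vote.

Class I: 3/4 of 2163434 = 1622575.50, rounded up to 1622576; 1,622,576 required, 1,622,576 in favor — approved.
Class II: 3/4 of 12249979 = 9187484.25, rounded up to 9187485; 9,187,485 required, 9,183,778 in favor — not approved.
Class III: a majority of 333958 is 166980; 166,980 required, 167,071 in favor — approved.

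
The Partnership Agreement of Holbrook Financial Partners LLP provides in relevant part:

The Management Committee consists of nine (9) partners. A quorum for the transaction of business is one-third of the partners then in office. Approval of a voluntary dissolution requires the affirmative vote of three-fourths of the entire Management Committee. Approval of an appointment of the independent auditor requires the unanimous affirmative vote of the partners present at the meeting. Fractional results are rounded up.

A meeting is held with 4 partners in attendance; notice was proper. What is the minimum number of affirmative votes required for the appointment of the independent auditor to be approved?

The appointment of the independent auditor requires the unanimous vote of the partners present (4).
Unanimous means all 4.

4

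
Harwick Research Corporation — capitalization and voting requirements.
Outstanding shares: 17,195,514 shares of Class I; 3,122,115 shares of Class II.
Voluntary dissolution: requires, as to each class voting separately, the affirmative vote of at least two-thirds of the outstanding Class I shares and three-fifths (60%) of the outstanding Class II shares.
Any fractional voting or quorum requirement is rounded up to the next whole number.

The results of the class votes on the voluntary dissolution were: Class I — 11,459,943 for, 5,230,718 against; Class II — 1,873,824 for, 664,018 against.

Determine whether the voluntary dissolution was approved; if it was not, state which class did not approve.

Not approved — the Class I shares did not give the required vote.

Class I: 2/3 of 17195514 = 11463676; 11,463,676 required, 11,459,943 in favor — not approved.
Class II: 3/5 of 3122115 = 1873269; 1,873,269 required, 1,873,824 in favor — approved.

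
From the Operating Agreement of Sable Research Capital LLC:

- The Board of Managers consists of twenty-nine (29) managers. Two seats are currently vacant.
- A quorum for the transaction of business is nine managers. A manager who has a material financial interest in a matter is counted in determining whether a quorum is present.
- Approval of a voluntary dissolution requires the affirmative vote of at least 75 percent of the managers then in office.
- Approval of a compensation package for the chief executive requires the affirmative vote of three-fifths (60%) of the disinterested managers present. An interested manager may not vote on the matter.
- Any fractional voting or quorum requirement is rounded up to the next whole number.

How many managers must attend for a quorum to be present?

9

The quorum is fixed at 9.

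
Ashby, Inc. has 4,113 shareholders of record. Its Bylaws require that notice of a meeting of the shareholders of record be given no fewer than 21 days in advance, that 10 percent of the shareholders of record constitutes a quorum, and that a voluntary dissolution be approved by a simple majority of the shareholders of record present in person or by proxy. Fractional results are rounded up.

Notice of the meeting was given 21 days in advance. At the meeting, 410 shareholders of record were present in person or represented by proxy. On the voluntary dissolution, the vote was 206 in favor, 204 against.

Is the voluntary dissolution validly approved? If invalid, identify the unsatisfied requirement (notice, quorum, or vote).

Invalid — quorum requirement not satisfied.

Notice: 21 days given; 21 required. Satisfied.
Quorum: 10% of 4,113 = 411.30, rounded up to 412; 410 present. Not satisfied.
Vote: requires a majority of those present (410); a majority of 410 is 206, so 206 needed; 206 in favor. Satisfied.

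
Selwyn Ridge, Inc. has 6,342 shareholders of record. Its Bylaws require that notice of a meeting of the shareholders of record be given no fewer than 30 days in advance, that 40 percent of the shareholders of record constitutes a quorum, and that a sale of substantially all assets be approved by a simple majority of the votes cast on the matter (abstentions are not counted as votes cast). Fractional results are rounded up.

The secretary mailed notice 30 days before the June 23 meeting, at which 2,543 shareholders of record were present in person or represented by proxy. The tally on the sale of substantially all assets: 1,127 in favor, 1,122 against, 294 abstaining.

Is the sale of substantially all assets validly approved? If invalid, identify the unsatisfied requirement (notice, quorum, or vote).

Notice: 30 days given; 30 required. Satisfied.
Quorum: 40% of 6,342 = 2,536.80, rounded up to 2,537; 2,543 present. Satisfied.
Vote: requires a majority of the votes cast (2,543 − 294 abstaining = 2,249); a majority of 2249 is 1125, so 1,125 needed; 1,127 in favor. Satisfied.

Valid — all requirements satisfied.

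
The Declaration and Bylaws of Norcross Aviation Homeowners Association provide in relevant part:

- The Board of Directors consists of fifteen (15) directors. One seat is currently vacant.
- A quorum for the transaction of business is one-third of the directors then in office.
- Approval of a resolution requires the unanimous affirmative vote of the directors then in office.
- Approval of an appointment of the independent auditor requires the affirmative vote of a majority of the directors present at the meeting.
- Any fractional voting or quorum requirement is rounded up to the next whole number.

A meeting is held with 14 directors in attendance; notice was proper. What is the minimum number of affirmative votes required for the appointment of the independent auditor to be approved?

8

The appointment of the independent auditor requires a majority of the directors present (14).
A majority of 14 is 8.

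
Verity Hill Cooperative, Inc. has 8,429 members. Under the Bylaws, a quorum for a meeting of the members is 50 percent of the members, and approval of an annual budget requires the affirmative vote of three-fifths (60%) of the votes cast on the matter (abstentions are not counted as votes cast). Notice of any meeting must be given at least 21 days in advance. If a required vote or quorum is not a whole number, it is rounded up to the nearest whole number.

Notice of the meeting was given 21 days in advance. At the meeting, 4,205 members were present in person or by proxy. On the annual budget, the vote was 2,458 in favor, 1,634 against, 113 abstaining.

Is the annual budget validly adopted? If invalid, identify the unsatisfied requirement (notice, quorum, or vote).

Notice: 21 days given; 21 required. Satisfied.
Quorum: 50% of 8,429 = 4,214.50, rounded up to 4,215; 4,205 present. Not satisfied.
Vote: requires three-fifths of the votes cast (4,205 − 113 abstaining = 4,092); 3/5 of 4092 = 2455.20, rounded up to 2456, so 2,456 needed; 2,458 in favor. Satisfied.

Invalid — quorum requirement not satisfied.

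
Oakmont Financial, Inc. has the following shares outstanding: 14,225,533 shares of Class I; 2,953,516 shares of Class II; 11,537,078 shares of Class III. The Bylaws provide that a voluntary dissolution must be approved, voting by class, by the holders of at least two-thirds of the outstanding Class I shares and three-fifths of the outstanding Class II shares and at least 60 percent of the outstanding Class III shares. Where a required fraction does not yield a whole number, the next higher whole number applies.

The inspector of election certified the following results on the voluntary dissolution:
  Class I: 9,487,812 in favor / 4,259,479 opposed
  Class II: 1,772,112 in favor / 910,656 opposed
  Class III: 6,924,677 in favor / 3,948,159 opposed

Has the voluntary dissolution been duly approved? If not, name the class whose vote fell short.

Class I: 2/3 of 14225533 = 9483688.67, rounded up to 9483689; 9,483,689 required, 9,487,812 in favor — approved.
Class II: 3/5 of 2953516 = 1772109.60, rounded up to 1772110; 1,772,110 required, 1,772,112 in favor — approved.
Class III: 3/5 of 11537078 = 6922246.80, rounded up to 6922247; 6,922,247 required, 6,924,677 in favor — approved.

Approved — every class gave the required vote.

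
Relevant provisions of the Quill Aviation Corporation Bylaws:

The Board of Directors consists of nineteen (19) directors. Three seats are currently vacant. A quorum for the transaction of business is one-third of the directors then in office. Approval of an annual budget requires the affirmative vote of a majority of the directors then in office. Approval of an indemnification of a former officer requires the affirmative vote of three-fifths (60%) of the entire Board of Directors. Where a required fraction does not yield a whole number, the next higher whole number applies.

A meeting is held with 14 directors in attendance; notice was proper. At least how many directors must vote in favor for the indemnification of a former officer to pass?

12

The indemnification of a former officer requires three-fifths of the entire Board of Directors (19).
3/5 of 19 = 11.40, rounded up to 12.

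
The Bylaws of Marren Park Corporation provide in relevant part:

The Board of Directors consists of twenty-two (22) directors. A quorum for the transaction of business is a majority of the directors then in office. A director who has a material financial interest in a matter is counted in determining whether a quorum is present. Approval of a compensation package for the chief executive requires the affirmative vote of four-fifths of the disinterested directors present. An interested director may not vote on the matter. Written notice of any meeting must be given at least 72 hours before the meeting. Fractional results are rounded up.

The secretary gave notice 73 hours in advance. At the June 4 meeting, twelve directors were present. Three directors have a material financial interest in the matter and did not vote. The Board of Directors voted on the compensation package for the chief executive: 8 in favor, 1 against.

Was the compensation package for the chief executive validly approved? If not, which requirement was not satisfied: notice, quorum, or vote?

Notice: 73 hours given; 72 required (73 ≥ 72). Satisfied.
Quorum: 12 present (interested directors count toward quorum); quorum is 12. Satisfied.
Vote: the compensation package for the chief executive requires four-fifths of the disinterested directors present (12 − 3 = 9). 4/5 of 9 = 7.20, rounded up to 8, so 8 affirmative votes are needed; 8 voted in favor. Satisfied.

Valid — all requirements satisfied.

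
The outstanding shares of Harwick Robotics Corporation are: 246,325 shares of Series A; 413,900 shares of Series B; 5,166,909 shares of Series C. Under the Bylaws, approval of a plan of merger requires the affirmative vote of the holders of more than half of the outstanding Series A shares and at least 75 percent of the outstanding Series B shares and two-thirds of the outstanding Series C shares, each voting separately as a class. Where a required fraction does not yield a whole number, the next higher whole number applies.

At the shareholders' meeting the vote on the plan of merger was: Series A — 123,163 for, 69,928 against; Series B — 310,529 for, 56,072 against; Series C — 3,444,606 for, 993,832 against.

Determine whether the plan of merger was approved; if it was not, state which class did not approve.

Series A: a majority of 246325 is 123163; 123,163 required, 123,163 in favor — approved.
Series B: 3/4 of 413900 = 310425; 310,425 required, 310,529 in favor — approved.
Series C: 2/3 of 5166909 = 3444606; 3,444,606 required, 3,444,606 in favor — approved.

Approved — every class gave the required vote.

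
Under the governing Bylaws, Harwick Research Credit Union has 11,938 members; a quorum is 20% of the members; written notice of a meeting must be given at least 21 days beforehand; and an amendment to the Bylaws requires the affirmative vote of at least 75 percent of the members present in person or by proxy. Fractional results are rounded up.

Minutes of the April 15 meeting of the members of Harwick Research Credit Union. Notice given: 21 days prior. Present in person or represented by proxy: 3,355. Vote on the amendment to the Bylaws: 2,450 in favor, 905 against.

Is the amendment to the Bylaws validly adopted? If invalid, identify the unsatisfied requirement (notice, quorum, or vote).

Invalid — vote requirement not satisfied.

Notice: 21 days given; 21 required. Satisfied.
Quorum: 20% of 11,938 = 2,387.60, rounded up to 2,388; 3,355 present. Satisfied.
Vote: requires three-fourths of those present (3,355); 3/4 of 3355 = 2516.25, rounded up to 2517, so 2,517 needed; 2,450 in favor. Not satisfied.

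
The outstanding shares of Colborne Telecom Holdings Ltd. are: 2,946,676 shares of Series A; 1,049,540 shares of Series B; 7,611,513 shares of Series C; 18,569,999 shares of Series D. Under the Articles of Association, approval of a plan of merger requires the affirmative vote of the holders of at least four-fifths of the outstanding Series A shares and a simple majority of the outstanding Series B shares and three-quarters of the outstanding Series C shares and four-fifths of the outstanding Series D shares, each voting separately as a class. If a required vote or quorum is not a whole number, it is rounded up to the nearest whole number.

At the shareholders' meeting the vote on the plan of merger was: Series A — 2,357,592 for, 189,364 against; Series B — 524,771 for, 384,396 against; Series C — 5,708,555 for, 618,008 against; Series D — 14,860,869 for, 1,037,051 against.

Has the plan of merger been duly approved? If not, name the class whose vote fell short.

Series A: 4/5 of 2946676 = 2357340.80, rounded up to 2357341; 2,357,341 required, 2,357,592 in favor — approved.
Series B: a majority of 1049540 is 524771; 524,771 required, 524,771 in favor — approved.
Series C: 3/4 of 7611513 = 5708634.75, rounded up to 5708635; 5,708,635 required, 5,708,555 in favor — not approved.
Series D: 4/5 of 18569999 = 14855999.20, rounded up to 14856000; 14,856,000 required, 14,860,869 in favor — approved.

Not approved — the Series C shares did not give the required vote.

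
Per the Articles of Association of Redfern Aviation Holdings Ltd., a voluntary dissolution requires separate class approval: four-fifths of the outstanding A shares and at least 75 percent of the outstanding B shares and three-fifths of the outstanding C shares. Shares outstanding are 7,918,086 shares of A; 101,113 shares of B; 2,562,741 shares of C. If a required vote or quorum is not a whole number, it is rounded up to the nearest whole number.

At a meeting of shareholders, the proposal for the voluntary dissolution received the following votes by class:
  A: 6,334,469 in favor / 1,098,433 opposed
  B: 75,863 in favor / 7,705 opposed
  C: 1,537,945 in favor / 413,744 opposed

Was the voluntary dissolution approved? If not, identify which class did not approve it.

A: 4/5 of 7918086 = 6334468.80, rounded up to 6334469; 6,334,469 required, 6,334,469 in favor — approved.
B: 3/4 of 101113 = 75834.75, rounded up to 75835; 75,835 required, 75,863 in favor — approved.
C: 3/5 of 2562741 = 1537644.60, rounded up to 1537645; 1,537,645 required, 1,537,945 in favor — approved.

Approved — every class gave the required vote.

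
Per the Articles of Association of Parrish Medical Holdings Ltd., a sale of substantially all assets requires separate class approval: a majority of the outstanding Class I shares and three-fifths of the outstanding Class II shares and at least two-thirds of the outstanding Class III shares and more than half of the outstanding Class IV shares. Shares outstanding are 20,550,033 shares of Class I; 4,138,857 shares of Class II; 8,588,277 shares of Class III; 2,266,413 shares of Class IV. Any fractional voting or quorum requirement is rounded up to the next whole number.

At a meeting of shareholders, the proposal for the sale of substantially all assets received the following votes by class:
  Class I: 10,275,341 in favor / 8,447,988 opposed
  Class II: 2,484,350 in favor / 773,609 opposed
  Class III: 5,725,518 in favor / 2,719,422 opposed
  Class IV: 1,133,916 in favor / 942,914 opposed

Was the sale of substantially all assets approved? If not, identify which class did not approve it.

Approved — every class gave the required vote.

Class I: a majority of 20550033 is 10275017; 10,275,017 required, 10,275,341 in favor — approved.
Class II: 3/5 of 4138857 = 2483314.20, rounded up to 2483315; 2,483,315 required, 2,484,350 in favor — approved.
Class III: 2/3 of 8588277 = 5725518; 5,725,518 required, 5,725,518 in favor — approved.
Class IV: a majority of 2266413 is 1133207; 1,133,207 required, 1,133,916 in favor — approved.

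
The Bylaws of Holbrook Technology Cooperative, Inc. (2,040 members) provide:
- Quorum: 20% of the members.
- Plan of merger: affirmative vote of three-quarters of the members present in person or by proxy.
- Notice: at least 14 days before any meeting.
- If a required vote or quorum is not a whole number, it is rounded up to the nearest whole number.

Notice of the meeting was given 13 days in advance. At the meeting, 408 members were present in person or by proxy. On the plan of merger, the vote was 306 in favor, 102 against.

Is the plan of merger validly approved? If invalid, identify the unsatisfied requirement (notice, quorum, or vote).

Notice: 13 days given; 14 required. Not satisfied.
Quorum: 20% of 2,040 = 408; 408 present. Satisfied.
Vote: requires three-fourths of those present (408); 3/4 of 408 = 306, so 306 needed; 306 in favor. Satisfied.

Invalid — notice requirement not satisfied.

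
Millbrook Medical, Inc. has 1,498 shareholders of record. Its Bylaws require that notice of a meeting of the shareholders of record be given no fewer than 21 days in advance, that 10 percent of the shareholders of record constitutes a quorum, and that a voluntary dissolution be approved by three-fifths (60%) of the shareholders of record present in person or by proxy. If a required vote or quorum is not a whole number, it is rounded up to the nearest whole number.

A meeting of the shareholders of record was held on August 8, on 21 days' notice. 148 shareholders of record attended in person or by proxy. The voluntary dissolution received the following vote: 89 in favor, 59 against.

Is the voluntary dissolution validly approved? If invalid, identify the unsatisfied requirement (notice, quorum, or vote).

Notice: 21 days given; 21 required. Satisfied.
Quorum: 10% of 1,498 = 149.80, rounded up to 150; 148 present. Not satisfied.
Vote: requires three-fifths of those present (148); 3/5 of 148 = 88.80, rounded up to 89, so 89 needed; 89 in favor. Satisfied.

Invalid — quorum requirement not satisfied.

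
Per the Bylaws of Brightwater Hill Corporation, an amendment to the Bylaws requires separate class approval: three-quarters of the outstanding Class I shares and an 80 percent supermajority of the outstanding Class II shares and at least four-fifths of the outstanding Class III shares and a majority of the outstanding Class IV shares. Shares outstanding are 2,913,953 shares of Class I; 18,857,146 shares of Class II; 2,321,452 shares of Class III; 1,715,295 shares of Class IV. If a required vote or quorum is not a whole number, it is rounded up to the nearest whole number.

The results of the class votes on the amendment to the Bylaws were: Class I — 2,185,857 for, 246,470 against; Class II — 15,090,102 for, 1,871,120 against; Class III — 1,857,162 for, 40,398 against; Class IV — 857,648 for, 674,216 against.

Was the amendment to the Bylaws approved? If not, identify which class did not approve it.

Approved — every class gave the required vote.

Class I: 3/4 of 2913953 = 2185464.75, rounded up to 2185465; 2,185,465 required, 2,185,857 in favor — approved.
Class II: 4/5 of 18857146 = 15085716.80, rounded up to 15085717; 15,085,717 required, 15,090,102 in favor — approved.
Class III: 4/5 of 2321452 = 1857161.60, rounded up to 1857162; 1,857,162 required, 1,857,162 in favor — approved.
Class IV: a majority of 1715295 is 857648; 857,648 required, 857,648 in favor — approved.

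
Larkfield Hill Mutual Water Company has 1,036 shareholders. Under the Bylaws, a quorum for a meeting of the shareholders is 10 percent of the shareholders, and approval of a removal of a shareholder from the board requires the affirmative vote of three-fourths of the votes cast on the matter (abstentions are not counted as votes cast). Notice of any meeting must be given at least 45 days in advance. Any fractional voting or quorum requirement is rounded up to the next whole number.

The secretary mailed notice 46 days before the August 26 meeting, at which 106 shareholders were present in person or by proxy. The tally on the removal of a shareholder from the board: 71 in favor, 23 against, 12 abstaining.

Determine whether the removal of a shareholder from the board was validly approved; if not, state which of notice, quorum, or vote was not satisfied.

Notice: 46 days given; 45 required. Satisfied.
Quorum: 10% of 1,036 = 103.60, rounded up to 104; 106 present. Satisfied.
Vote: requires three-fourths of the votes cast (106 − 12 abstaining = 94); 3/4 of 94 = 70.50, rounded up to 71, so 71 needed; 71 in favor. Satisfied.

Valid — all requirements satisfied.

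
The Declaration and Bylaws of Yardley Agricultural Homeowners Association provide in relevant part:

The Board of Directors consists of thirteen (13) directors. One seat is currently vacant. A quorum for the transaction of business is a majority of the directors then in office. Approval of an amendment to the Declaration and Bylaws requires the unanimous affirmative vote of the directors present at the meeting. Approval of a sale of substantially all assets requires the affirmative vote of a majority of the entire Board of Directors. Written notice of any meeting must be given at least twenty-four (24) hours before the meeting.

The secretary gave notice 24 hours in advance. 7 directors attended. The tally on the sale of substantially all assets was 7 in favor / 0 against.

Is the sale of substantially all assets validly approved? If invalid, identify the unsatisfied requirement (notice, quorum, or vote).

Notice: 24 hours given; 24 required (24 ≥ 24). Satisfied.
Quorum: 7 present; quorum is 7. Satisfied.
Vote: the sale of substantially all assets requires a majority of the entire Board of Directors (13). A majority of 13 is 7, so 7 affirmative votes are needed; 7 voted in favor. Satisfied.

Valid — all requirements satisfied.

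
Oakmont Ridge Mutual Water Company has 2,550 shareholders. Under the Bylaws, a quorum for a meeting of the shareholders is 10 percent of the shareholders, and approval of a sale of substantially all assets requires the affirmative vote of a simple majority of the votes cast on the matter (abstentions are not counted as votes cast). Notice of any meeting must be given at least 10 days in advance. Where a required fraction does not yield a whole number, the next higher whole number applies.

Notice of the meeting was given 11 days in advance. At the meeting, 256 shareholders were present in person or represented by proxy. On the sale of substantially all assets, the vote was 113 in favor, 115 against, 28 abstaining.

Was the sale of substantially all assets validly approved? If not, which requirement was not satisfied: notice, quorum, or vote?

Invalid — vote requirement not satisfied.

Notice: 11 days given; 10 required. Satisfied.
Quorum: 10% of 2,550 = 255; 256 present. Satisfied.
Vote: requires a majority of the votes cast (256 − 28 abstaining = 228); a majority of 228 is 115, so 115 needed; 113 in favor. Not satisfied.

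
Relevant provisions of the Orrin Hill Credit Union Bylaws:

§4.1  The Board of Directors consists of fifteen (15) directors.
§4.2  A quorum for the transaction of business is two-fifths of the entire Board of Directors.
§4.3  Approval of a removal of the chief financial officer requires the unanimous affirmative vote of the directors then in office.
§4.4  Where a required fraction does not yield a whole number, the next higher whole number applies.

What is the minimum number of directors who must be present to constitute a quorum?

6

2/5 of 15 = 6.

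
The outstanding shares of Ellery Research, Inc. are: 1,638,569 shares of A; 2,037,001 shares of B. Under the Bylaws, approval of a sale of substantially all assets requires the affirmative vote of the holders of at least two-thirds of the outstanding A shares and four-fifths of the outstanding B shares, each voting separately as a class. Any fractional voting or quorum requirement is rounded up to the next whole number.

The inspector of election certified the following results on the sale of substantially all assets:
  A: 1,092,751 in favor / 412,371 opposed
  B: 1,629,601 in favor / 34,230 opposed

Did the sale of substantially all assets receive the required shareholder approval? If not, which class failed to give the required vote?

Approved — every class gave the required vote.

A: 2/3 of 1638569 = 1092379.33, rounded up to 1092380; 1,092,380 required, 1,092,751 in favor — approved.
B: 4/5 of 2037001 = 1629600.80, rounded up to 1629601; 1,629,601 required, 1,629,601 in favor — approved.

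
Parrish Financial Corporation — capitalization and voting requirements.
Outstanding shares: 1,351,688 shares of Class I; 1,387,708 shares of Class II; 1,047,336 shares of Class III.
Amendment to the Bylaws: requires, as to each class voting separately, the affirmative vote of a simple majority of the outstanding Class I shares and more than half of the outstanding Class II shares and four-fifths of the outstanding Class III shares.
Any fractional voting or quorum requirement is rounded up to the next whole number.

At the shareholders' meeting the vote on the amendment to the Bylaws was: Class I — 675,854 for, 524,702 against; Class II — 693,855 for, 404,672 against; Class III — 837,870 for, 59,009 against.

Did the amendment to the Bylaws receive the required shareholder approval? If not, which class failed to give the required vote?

Class I: a majority of 1351688 is 675845; 675,845 required, 675,854 in favor — approved.
Class II: a majority of 1387708 is 693855; 693,855 required, 693,855 in favor — approved.
Class III: 4/5 of 1047336 = 837868.80, rounded up to 837869; 837,869 required, 837,870 in favor — approved.

Approved — every class gave the required vote.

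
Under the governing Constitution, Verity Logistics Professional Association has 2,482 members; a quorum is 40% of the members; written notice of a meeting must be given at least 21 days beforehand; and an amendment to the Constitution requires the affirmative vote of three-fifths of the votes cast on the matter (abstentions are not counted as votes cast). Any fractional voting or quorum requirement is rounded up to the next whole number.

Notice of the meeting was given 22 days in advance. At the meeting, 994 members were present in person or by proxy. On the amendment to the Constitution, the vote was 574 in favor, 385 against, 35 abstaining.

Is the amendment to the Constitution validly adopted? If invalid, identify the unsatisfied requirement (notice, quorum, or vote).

Invalid — vote requirement not satisfied.

Notice: 22 days given; 21 required. Satisfied.
Quorum: 40% of 2,482 = 992.80, rounded up to 993; 994 present. Satisfied.
Vote: requires three-fifths of the votes cast (994 − 35 abstaining = 959); 3/5 of 959 = 575.40, rounded up to 576, so 576 needed; 574 in favor. Not satisfied.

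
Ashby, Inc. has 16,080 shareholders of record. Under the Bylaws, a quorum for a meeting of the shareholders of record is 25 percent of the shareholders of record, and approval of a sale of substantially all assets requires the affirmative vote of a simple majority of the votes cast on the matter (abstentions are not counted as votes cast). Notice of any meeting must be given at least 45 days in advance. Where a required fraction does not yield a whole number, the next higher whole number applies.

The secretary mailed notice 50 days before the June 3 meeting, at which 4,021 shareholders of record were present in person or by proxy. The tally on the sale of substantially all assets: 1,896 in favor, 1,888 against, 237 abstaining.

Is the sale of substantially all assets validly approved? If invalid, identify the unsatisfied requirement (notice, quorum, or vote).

Valid — all requirements satisfied.

Notice: 50 days given; 45 required. Satisfied.
Quorum: 25% of 16,080 = 4,020; 4,021 present. Satisfied.
Vote: requires a majority of the votes cast (4,021 − 237 abstaining = 3,784); a majority of 3784 is 1893, so 1,893 needed; 1,896 in favor. Satisfied.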